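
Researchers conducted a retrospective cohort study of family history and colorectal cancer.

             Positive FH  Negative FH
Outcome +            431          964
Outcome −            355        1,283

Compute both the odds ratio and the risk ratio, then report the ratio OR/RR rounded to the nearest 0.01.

1.26

Reading the table with exposure as columns: a = 431 (Positive FH, case), b = 355 (Positive FH, non-case), c = 964 (Negative FH, case), d = 1283.
OR = (431·1283)/(355·964) = 552973/342220 = 1.61584
Risk in exposed = 431/786 = 0.54835; risk in unexposed = 964/2247 = 0.42902; RR = 1.27815
OR/RR = 1.61584 / 1.27815 = 1.26421
The outcome is not rare, so the OR lies further from 1 than the RR.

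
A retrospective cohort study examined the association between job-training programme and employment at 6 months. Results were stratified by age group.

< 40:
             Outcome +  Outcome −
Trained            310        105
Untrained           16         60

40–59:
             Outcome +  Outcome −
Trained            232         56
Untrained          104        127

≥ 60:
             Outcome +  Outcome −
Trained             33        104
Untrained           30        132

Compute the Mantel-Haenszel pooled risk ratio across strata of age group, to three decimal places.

1.990

RR_MH = Σ(aᵢ·n₀ᵢ/nᵢ) / Σ(cᵢ·n₁ᵢ/nᵢ), with n₁ᵢ = aᵢ+bᵢ (exposed), n₀ᵢ = cᵢ+dᵢ (unexposed), nᵢ = n₁ᵢ+n₀ᵢ.
Stratum 1 (< 40): n₁ = 415, n₀ = 76, n = 491; a·n₀/n = 310·76/491 = 47.9837; c·n₁/n = 16·415/491 = 13.5234
Stratum 2 (40–59): n₁ = 288, n₀ = 231, n = 519; a·n₀/n = 232·231/519 = 103.2601; c·n₁/n = 104·288/519 = 57.7110
Stratum 3 (≥ 60): n₁ = 137, n₀ = 162, n = 299; a·n₀/n = 33·162/299 = 17.8796; c·n₁/n = 30·137/299 = 13.7458
RR_MH = (47.9837 + 103.2601 + 17.8796) / (13.5234 + 57.7110 + 13.7458) = 169.1234 / 84.9802 = 1.99015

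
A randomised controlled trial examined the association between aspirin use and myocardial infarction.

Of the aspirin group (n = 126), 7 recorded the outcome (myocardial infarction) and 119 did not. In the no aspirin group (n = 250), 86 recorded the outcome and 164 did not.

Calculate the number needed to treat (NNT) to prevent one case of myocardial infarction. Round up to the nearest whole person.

Risk in treated group = 7/126 = 0.05556; risk in control = 86/250 = 0.34400.
Absolute risk reduction = 0.34400 − 0.05556 = 0.28844
NNT = 1 / ARR = 1 / 0.28844 = 3.467 → round up → 4

4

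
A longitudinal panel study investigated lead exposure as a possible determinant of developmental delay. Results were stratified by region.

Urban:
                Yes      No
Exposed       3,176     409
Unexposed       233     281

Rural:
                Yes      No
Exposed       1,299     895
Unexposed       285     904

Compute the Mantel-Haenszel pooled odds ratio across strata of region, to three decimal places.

OR_MH = Σ(aᵢdᵢ/nᵢ) / Σ(bᵢcᵢ/nᵢ), where nᵢ is the stratum total.
Stratum 1 (Urban): n = 4099; a·d/n = 3176·281/4099 = 217.7253; b·c/n = 409·233/4099 = 23.2488
Stratum 2 (Rural): n = 3383; a·d/n = 1299·904/3383 = 347.1168; b·c/n = 895·285/3383 = 75.3991
OR_MH = (217.7253 + 347.1168) / (23.2488 + 75.3991) = 564.8421 / 98.6479 = 5.72584

5.726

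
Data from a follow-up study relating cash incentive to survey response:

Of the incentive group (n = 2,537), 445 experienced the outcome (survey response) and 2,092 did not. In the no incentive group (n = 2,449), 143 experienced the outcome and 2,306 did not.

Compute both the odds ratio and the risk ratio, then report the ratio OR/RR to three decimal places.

From the description: a = 445, b = 2092, c = 143, d = 2306.
OR = (445·2306)/(2092·143) = 1026170/299156 = 3.43022
Risk in exposed = 445/2537 = 0.17540; risk in unexposed = 143/2449 = 0.05839; RR = 3.00395
OR/RR = 3.43022 / 3.00395 = 1.14190
The outcome is not rare, so the OR lies further from 1 than the RR.

1.142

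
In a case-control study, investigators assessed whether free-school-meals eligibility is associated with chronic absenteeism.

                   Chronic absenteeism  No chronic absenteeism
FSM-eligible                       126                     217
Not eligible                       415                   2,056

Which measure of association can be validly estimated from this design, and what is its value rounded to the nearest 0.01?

2.88

Cells: a = 126, b = 217, c = 415, d = 2056.
This is a case-control study: participants were sampled on outcome status, so risks in the source population cannot be estimated directly — relative risk is not valid here. The odds ratio is the appropriate measure.
OR = (a·d)/(b·c) = (126 × 2056) / (217 × 415) = 259056 / 90055 = 2.87664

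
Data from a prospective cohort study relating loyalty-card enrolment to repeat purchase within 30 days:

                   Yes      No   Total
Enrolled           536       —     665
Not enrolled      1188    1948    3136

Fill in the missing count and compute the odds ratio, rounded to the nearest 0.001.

The missing cell is in the exposed row: 665 − 536 = 129.
So a = 536, b = 129, c = 1188, d = 1948.
OR = (a·d)/(b·c) = (536 × 1948) / (129 × 1188) = 1044128 / 153252 = 6.81314

6.813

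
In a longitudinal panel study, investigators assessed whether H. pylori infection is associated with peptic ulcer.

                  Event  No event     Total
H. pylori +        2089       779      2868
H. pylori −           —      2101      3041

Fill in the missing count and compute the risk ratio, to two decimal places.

2.36

The missing cell is in the unexposed row: 3041 − 2101 = 940.
So a = 2089, b = 779, c = 940, d = 2101.
RR = [a/(a+b)] / [c/(c+d)] = (2089/2868) / (940/3041) = 0.72838/0.30911 = 2.35639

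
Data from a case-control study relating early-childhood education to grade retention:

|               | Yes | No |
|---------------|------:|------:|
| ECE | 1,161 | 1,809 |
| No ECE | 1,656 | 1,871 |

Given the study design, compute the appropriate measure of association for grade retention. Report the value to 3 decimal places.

Cells: a = 1161, b = 1809, c = 1656, d = 1871.
This is a case-control study: participants were sampled on outcome status, so risks in the source population cannot be estimated directly — relative risk is not valid here. The odds ratio is the appropriate measure.
OR = (a·d)/(b·c) = (1161 × 1871) / (1809 × 1656) = 2172231 / 2995704 = 0.72512

0.725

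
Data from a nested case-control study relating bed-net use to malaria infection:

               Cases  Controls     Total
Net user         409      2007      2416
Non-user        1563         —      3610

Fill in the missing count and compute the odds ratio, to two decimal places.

0.27

The missing cell is in the unexposed row: 3610 − 1563 = 2047.
So a = 409, b = 2007, c = 1563, d = 2047.
OR = (a·d)/(b·c) = (409 × 2047) / (2007 × 1563) = 837223 / 3136941 = 0.26689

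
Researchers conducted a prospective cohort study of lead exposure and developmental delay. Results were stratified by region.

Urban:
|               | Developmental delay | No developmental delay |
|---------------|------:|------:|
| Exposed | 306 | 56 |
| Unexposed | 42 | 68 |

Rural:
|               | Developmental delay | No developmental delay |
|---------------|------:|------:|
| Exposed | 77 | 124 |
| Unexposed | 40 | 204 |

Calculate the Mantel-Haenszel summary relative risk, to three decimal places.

2.258

RR_MH = Σ(aᵢ·n₀ᵢ/nᵢ) / Σ(cᵢ·n₁ᵢ/nᵢ), with n₁ᵢ = aᵢ+bᵢ (exposed), n₀ᵢ = cᵢ+dᵢ (unexposed), nᵢ = n₁ᵢ+n₀ᵢ.
Stratum 1 (Urban): n₁ = 362, n₀ = 110, n = 472; a·n₀/n = 306·110/472 = 71.3136; c·n₁/n = 42·362/472 = 32.2119
Stratum 2 (Rural): n₁ = 201, n₀ = 244, n = 445; a·n₀/n = 77·244/445 = 42.2202; c·n₁/n = 40·201/445 = 18.0674
RR_MH = (71.3136 + 42.2202) / (32.2119 + 18.0674) = 113.5338 / 50.2793 = 2.25806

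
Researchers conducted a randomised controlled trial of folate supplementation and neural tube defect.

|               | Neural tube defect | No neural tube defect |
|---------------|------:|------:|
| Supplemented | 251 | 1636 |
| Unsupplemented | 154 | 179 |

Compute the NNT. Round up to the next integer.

Risk in treated group = 251/1887 = 0.13302; risk in control = 154/333 = 0.46246.
Absolute risk reduction = 0.46246 − 0.13302 = 0.32945
NNT = 1 / ARR = 1 / 0.32945 = 3.035 → round up → 4

4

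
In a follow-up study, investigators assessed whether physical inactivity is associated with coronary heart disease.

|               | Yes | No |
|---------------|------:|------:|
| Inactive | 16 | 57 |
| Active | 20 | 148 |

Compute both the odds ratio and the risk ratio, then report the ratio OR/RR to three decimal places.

1.128

Cells: a = 16, b = 57, c = 20, d = 148.
OR = (16·148)/(57·20) = 2368/1140 = 2.07719
Risk in exposed = 16/73 = 0.21918; risk in unexposed = 20/168 = 0.11905; RR = 1.84110
OR/RR = 2.07719 / 1.84110 = 1.12824
The outcome is not rare, so the OR lies further from 1 than the RR.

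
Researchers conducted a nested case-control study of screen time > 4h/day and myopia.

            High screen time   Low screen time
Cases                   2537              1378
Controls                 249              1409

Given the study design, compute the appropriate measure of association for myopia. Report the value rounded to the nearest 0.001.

Reading the table with exposure as columns: a = 2537 (High screen time, case), b = 249 (High screen time, non-case), c = 1378 (Low screen time, case), d = 1409.
This is a nested case-control study: participants were sampled on outcome status, so risks in the source population cannot be estimated directly — relative risk is not valid here. The odds ratio is the appropriate measure.
OR = (a·d)/(b·c) = (2537 × 1409) / (249 × 1378) = 3574633 / 343122 = 10.41797

10.418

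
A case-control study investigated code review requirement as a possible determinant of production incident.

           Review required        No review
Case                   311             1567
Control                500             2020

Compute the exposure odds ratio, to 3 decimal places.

0.802

Reading the table with exposure as columns: a = 311 (Review required, case), b = 500 (Review required, non-case), c = 1567 (No review, case), d = 2020.
OR = (a·d)/(b·c) = (311 × 2020) / (500 × 1567) = 628220 / 783500 = 0.80181
Exposure is associated with lower odds of production incident (OR = 0.80 < 1).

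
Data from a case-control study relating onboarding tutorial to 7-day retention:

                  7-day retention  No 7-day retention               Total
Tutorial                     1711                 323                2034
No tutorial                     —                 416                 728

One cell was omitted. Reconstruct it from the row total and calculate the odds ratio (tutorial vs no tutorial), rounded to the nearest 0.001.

7.063

The missing cell is in the unexposed row: 728 − 416 = 312.
So a = 1711, b = 323, c = 312, d = 416.
OR = (a·d)/(b·c) = (1711 × 416) / (323 × 312) = 711776 / 100776 = 7.06295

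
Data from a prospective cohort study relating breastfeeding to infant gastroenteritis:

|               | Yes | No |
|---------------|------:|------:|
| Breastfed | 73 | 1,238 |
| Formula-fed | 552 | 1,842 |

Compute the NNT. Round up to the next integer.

Risk in treated group = 73/1311 = 0.05568; risk in control = 552/2394 = 0.23058.
Absolute risk reduction = 0.23058 − 0.05568 = 0.17489
NNT = 1 / ARR = 1 / 0.17489 = 5.718 → round up → 6

6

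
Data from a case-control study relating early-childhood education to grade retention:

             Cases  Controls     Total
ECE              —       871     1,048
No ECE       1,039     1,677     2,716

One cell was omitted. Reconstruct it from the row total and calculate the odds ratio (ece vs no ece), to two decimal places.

0.33

The missing cell is in the exposed row: 1048 − 871 = 177.
So a = 177, b = 871, c = 1039, d = 1677.
OR = (a·d)/(b·c) = (177 × 1677) / (871 × 1039) = 296829 / 904969 = 0.32800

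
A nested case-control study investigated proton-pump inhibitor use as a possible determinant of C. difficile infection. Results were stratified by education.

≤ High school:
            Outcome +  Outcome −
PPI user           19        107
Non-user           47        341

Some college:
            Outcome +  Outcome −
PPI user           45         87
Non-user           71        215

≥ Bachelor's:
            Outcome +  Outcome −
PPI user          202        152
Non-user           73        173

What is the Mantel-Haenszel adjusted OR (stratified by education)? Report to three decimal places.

OR_MH = Σ(aᵢdᵢ/nᵢ) / Σ(bᵢcᵢ/nᵢ), where nᵢ is the stratum total.
Stratum 1 (≤ High school): n = 514; a·d/n = 19·341/514 = 12.6051; b·c/n = 107·47/514 = 9.7840
Stratum 2 (Some college): n = 418; a·d/n = 45·215/418 = 23.1459; b·c/n = 87·71/418 = 14.7775
Stratum 3 (≥ Bachelor's): n = 600; a·d/n = 202·173/600 = 58.2433; b·c/n = 152·73/600 = 18.4933
OR_MH = (12.6051 + 23.1459 + 58.2433) / (9.7840 + 14.7775 + 18.4933) = 93.9943 / 43.0549 = 2.18313

2.183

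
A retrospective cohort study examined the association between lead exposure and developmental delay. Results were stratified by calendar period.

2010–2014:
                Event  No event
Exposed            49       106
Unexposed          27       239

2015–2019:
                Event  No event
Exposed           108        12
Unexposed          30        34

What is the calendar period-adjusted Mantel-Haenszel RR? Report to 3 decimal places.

2.322

RR_MH = Σ(aᵢ·n₀ᵢ/nᵢ) / Σ(cᵢ·n₁ᵢ/nᵢ), with n₁ᵢ = aᵢ+bᵢ (exposed), n₀ᵢ = cᵢ+dᵢ (unexposed), nᵢ = n₁ᵢ+n₀ᵢ.
Stratum 1 (2010–2014): n₁ = 155, n₀ = 266, n = 421; a·n₀/n = 49·266/421 = 30.9596; c·n₁/n = 27·155/421 = 9.9406
Stratum 2 (2015–2019): n₁ = 120, n₀ = 64, n = 184; a·n₀/n = 108·64/184 = 37.5652; c·n₁/n = 30·120/184 = 19.5652
RR_MH = (30.9596 + 37.5652) / (9.9406 + 19.5652) = 68.5248 / 29.5058 = 2.32242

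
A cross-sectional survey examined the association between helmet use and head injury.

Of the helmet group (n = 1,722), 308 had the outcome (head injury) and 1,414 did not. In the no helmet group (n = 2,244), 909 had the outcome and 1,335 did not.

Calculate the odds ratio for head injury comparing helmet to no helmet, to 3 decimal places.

0.320

From the description: a = 308, b = 1414, c = 909, d = 1335.
OR = (a·d)/(b·c) = (308 × 1335) / (1414 × 909) = 411180 / 1285326 = 0.31990
Exposure is associated with lower odds of head injury (OR = 0.32 < 1).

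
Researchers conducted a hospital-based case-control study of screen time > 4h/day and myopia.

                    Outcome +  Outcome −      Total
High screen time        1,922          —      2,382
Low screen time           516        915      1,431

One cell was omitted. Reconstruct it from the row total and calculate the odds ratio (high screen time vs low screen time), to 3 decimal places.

The missing cell is in the exposed row: 2382 − 1922 = 460.
So a = 1922, b = 460, c = 516, d = 915.
OR = (a·d)/(b·c) = (1922 × 915) / (460 × 516) = 1758630 / 237360 = 7.40913

7.409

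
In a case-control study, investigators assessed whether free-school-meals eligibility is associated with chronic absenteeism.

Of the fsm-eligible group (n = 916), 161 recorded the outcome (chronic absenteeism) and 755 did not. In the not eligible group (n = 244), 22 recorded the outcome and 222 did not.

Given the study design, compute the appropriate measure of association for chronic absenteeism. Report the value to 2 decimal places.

From the description: a = 161, b = 755, c = 22, d = 222.
This is a case-control study: participants were sampled on outcome status, so risks in the source population cannot be estimated directly — relative risk is not valid here. The odds ratio is the appropriate measure.
OR = (a·d)/(b·c) = (161 × 222) / (755 × 22) = 35742 / 16610 = 2.15184

2.15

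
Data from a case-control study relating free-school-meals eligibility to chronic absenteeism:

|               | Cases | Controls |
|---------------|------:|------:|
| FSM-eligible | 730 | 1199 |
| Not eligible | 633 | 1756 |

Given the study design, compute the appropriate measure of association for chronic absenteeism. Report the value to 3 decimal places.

1.689

Cells: a = 730, b = 1199, c = 633, d = 1756.
This is a case-control study: participants were sampled on outcome status, so risks in the source population cannot be estimated directly — relative risk is not valid here. The odds ratio is the appropriate measure.
OR = (a·d)/(b·c) = (730 × 1756) / (1199 × 633) = 1281880 / 758967 = 1.68898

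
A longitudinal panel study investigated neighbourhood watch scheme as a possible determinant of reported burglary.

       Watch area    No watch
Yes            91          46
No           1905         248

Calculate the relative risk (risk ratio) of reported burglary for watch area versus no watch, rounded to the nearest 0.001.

0.291

Reading the table with exposure as columns: a = 91 (Watch area, case), b = 1905 (Watch area, non-case), c = 46 (No watch, case), d = 248.
Risk in exposed = 91/1996 = 0.04559; risk in unexposed = 46/294 = 0.15646.
RR = 0.04559 / 0.15646 = 0.29139
The risk is 71% lower among the exposed than among the unexposed.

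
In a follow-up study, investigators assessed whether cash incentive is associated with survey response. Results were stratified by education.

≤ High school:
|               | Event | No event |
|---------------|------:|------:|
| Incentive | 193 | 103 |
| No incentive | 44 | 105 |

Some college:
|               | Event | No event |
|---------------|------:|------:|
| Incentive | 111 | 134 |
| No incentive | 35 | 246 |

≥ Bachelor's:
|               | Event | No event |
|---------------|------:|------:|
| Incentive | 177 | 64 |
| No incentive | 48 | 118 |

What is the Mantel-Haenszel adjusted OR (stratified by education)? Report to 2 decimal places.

5.58

OR_MH = Σ(aᵢdᵢ/nᵢ) / Σ(bᵢcᵢ/nᵢ), where nᵢ is the stratum total.
Stratum 1 (≤ High school): n = 445; a·d/n = 193·105/445 = 45.5393; b·c/n = 103·44/445 = 10.1843
Stratum 2 (Some college): n = 526; a·d/n = 111·246/526 = 51.9125; b·c/n = 134·35/526 = 8.9163
Stratum 3 (≥ Bachelor's): n = 407; a·d/n = 177·118/407 = 51.3170; b·c/n = 64·48/407 = 7.5479
OR_MH = (45.5393 + 51.9125 + 51.3170) / (10.1843 + 8.9163 + 7.5479) = 148.7688 / 26.6485 = 5.58263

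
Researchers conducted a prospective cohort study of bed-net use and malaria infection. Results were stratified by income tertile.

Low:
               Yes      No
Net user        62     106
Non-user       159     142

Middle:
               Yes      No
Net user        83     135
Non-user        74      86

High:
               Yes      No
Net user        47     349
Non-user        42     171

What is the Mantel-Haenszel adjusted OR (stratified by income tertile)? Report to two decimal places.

OR_MH = Σ(aᵢdᵢ/nᵢ) / Σ(bᵢcᵢ/nᵢ), where nᵢ is the stratum total.
Stratum 1 (Low): n = 469; a·d/n = 62·142/469 = 18.7719; b·c/n = 106·159/469 = 35.9360
Stratum 2 (Middle): n = 378; a·d/n = 83·86/378 = 18.8836; b·c/n = 135·74/378 = 26.4286
Stratum 3 (High): n = 609; a·d/n = 47·171/609 = 13.1970; b·c/n = 349·42/609 = 24.0690
OR_MH = (18.7719 + 18.8836 + 13.1970) / (35.9360 + 26.4286 + 24.0690) = 50.8525 / 86.4336 = 0.58834

0.59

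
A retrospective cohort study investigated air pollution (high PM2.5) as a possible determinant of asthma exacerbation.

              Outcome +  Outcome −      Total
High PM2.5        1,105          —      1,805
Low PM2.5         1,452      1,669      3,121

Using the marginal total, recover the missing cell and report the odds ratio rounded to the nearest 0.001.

The missing cell is in the exposed row: 1805 − 1105 = 700.
So a = 1105, b = 700, c = 1452, d = 1669.
OR = (a·d)/(b·c) = (1105 × 1669) / (700 × 1452) = 1844245 / 1016400 = 1.81449

1.814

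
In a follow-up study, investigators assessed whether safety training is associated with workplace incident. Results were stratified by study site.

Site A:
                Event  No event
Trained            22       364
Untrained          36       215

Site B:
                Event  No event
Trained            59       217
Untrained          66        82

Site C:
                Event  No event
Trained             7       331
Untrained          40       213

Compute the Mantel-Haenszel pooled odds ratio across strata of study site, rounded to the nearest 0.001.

OR_MH = Σ(aᵢdᵢ/nᵢ) / Σ(bᵢcᵢ/nᵢ), where nᵢ is the stratum total.
Stratum 1 (Site A): n = 637; a·d/n = 22·215/637 = 7.4254; b·c/n = 364·36/637 = 20.5714
Stratum 2 (Site B): n = 424; a·d/n = 59·82/424 = 11.4104; b·c/n = 217·66/424 = 33.7783
Stratum 3 (Site C): n = 591; a·d/n = 7·213/591 = 2.5228; b·c/n = 331·40/591 = 22.4027
OR_MH = (7.4254 + 11.4104 + 2.5228) / (20.5714 + 33.7783 + 22.4027) = 21.3587 / 76.7524 = 0.27828

0.278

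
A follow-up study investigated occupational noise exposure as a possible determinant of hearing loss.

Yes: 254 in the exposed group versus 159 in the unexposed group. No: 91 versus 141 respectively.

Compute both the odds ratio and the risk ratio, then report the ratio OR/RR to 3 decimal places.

1.782

From the description: a = 254, b = 91, c = 159, d = 141.
OR = (254·141)/(91·159) = 35814/14469 = 2.47522
Risk in exposed = 254/345 = 0.73623; risk in unexposed = 159/300 = 0.53000; RR = 1.38912
OR/RR = 2.47522 / 1.38912 = 1.78187
The outcome is not rare, so the OR lies further from 1 than the RR.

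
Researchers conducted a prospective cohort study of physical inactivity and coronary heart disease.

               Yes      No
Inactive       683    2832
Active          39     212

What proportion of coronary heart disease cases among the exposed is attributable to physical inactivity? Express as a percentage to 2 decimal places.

20.04

Cells: a = 683, b = 2832, c = 39, d = 212.
Risk in exposed = 683/3515 = 0.19431; risk in unexposed = 39/251 = 0.15538.
RR = 0.19431/0.15538 = 1.25056
AR% = (RR − 1)/RR × 100 = (1.25056 − 1)/1.25056 × 100 = 20.0358%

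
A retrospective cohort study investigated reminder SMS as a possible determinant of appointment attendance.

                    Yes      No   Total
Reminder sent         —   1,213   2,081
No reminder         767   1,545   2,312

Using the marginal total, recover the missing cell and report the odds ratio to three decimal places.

The missing cell is in the exposed row: 2081 − 1213 = 868.
So a = 868, b = 1213, c = 767, d = 1545.
OR = (a·d)/(b·c) = (868 × 1545) / (1213 × 767) = 1341060 / 930371 = 1.44142

1.441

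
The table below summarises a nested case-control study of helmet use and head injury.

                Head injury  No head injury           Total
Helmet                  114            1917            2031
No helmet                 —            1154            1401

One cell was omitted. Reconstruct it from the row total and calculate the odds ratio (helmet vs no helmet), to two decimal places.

The missing cell is in the unexposed row: 1401 − 1154 = 247.
So a = 114, b = 1917, c = 247, d = 1154.
OR = (a·d)/(b·c) = (114 × 1154) / (1917 × 247) = 131556 / 473499 = 0.27784

0.28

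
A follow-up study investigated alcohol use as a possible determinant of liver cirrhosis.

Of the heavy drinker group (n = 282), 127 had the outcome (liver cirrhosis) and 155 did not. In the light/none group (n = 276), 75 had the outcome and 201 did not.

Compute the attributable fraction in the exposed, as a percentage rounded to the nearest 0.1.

39.7

From the description: a = 127, b = 155, c = 75, d = 201.
Risk in exposed = 127/282 = 0.45035; risk in unexposed = 75/276 = 0.27174.
RR = 0.45035/0.27174 = 1.65730
AR% = (RR − 1)/RR × 100 = (1.65730 − 1)/1.65730 × 100 = 39.6611%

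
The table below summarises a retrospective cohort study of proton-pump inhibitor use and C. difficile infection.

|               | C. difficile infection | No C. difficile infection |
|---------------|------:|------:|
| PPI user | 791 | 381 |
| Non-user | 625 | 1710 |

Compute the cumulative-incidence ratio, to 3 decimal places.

Cells: a = 791, b = 381, c = 625, d = 1710.
Risk in exposed = 791/1172 = 0.67491; risk in unexposed = 625/2335 = 0.26767.
RR = 0.67491 / 0.26767 = 2.52148
The risk among the exposed is 2.52 times that among the unexposed.

2.521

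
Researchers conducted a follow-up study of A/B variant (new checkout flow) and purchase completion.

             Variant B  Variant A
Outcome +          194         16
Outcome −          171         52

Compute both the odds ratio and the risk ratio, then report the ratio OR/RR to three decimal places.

1.632

Reading the table with exposure as columns: a = 194 (Variant B, case), b = 171 (Variant B, non-case), c = 16 (Variant A, case), d = 52.
OR = (194·52)/(171·16) = 10088/2736 = 3.68713
Risk in exposed = 194/365 = 0.53151; risk in unexposed = 16/68 = 0.23529; RR = 2.25890
OR/RR = 3.68713 / 2.25890 = 1.63227
The outcome is not rare, so the OR lies further from 1 than the RR.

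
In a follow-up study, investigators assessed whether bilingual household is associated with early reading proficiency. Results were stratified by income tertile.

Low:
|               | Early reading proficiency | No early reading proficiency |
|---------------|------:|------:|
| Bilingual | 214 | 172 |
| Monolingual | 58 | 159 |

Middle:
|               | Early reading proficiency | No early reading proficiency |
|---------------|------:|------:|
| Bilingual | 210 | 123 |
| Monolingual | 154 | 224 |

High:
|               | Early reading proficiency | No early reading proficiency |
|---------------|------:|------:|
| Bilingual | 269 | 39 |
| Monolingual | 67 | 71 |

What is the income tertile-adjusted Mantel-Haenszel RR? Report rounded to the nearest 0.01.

1.75

RR_MH = Σ(aᵢ·n₀ᵢ/nᵢ) / Σ(cᵢ·n₁ᵢ/nᵢ), with n₁ᵢ = aᵢ+bᵢ (exposed), n₀ᵢ = cᵢ+dᵢ (unexposed), nᵢ = n₁ᵢ+n₀ᵢ.
Stratum 1 (Low): n₁ = 386, n₀ = 217, n = 603; a·n₀/n = 214·217/603 = 77.0116; c·n₁/n = 58·386/603 = 37.1277
Stratum 2 (Middle): n₁ = 333, n₀ = 378, n = 711; a·n₀/n = 210·378/711 = 111.6456; c·n₁/n = 154·333/711 = 72.1266
Stratum 3 (High): n₁ = 308, n₀ = 138, n = 446; a·n₀/n = 269·138/446 = 83.2332; c·n₁/n = 67·308/446 = 46.2691
RR_MH = (77.0116 + 111.6456 + 83.2332) / (37.1277 + 72.1266 + 46.2691) = 271.8904 / 155.5233 = 1.74823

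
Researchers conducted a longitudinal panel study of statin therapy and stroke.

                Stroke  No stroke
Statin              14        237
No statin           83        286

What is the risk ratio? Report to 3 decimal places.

0.248

Cells: a = 14, b = 237, c = 83, d = 286.
Risk in exposed = 14/251 = 0.05578; risk in unexposed = 83/369 = 0.22493.
RR = 0.05578 / 0.22493 = 0.24797
The risk is 75% lower among the exposed than among the unexposed.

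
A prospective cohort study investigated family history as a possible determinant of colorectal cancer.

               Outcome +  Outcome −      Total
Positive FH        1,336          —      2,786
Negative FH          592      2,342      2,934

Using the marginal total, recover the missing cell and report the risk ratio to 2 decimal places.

The missing cell is in the exposed row: 2786 − 1336 = 1450.
So a = 1336, b = 1450, c = 592, d = 2342.
RR = [a/(a+b)] / [c/(c+d)] = (1336/2786) / (592/2934) = 0.47954/0.20177 = 2.37664

2.38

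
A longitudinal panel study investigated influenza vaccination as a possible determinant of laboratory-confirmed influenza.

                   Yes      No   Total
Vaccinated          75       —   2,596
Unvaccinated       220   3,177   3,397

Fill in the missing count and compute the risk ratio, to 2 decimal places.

0.45

The missing cell is in the exposed row: 2596 − 75 = 2521.
So a = 75, b = 2521, c = 220, d = 3177.
RR = [a/(a+b)] / [c/(c+d)] = (75/2596) / (220/3397) = 0.02889/0.06476 = 0.44610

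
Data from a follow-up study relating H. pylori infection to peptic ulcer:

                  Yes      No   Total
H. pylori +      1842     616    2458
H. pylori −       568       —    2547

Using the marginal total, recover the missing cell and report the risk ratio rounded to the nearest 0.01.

3.36

The missing cell is in the unexposed row: 2547 − 568 = 1979.
So a = 1842, b = 616, c = 568, d = 1979.
RR = [a/(a+b)] / [c/(c+d)] = (1842/2458) / (568/2547) = 0.74939/0.22301 = 3.36038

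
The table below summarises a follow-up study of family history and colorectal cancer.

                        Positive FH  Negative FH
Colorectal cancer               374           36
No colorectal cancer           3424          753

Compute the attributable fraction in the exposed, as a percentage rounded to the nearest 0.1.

Reading the table with exposure as columns: a = 374 (Positive FH, case), b = 3424 (Positive FH, non-case), c = 36 (Negative FH, case), d = 753.
Risk in exposed = 374/3798 = 0.09847; risk in unexposed = 36/789 = 0.04563.
RR = 0.09847/0.04563 = 2.15820
AR% = (RR − 1)/RR × 100 = (2.15820 − 1)/2.15820 × 100 = 53.6650%

53.7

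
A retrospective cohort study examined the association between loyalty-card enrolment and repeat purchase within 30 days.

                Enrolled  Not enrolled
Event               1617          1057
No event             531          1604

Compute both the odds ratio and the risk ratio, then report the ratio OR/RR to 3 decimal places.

Reading the table with exposure as columns: a = 1617 (Enrolled, case), b = 531 (Enrolled, non-case), c = 1057 (Not enrolled, case), d = 1604.
OR = (1617·1604)/(531·1057) = 2593668/561267 = 4.62109
Risk in exposed = 1617/2148 = 0.75279; risk in unexposed = 1057/2661 = 0.39722; RR = 1.89516
OR/RR = 4.62109 / 1.89516 = 2.43837
The outcome is not rare, so the OR lies further from 1 than the RR.

2.438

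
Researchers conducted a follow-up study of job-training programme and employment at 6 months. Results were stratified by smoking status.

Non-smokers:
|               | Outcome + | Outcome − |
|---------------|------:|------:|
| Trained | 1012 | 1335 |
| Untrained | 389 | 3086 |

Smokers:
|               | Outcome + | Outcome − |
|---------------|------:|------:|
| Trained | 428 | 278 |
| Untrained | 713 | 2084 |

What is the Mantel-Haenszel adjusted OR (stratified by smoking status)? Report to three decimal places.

5.426

OR_MH = Σ(aᵢdᵢ/nᵢ) / Σ(bᵢcᵢ/nᵢ), where nᵢ is the stratum total.
Stratum 1 (Non-smokers): n = 5822; a·d/n = 1012·3086/5822 = 536.4191; b·c/n = 1335·389/5822 = 89.1987
Stratum 2 (Smokers): n = 3503; a·d/n = 428·2084/3503 = 254.6252; b·c/n = 278·713/3503 = 56.5841
OR_MH = (536.4191 + 254.6252) / (89.1987 + 56.5841) = 791.0443 / 145.7828 = 5.42618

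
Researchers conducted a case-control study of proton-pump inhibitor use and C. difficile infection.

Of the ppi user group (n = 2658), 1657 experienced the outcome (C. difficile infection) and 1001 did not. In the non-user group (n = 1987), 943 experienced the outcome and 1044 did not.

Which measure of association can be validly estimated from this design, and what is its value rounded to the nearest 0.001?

From the description: a = 1657, b = 1001, c = 943, d = 1044.
This is a case-control study: participants were sampled on outcome status, so risks in the source population cannot be estimated directly — relative risk is not valid here. The odds ratio is the appropriate measure.
OR = (a·d)/(b·c) = (1657 × 1044) / (1001 × 943) = 1729908 / 943943 = 1.83264

1.833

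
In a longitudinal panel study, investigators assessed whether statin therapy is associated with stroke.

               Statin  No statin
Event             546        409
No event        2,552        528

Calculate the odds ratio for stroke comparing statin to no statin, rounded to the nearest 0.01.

Reading the table with exposure as columns: a = 546 (Statin, case), b = 2552 (Statin, non-case), c = 409 (No statin, case), d = 528.
OR = (a·d)/(b·c) = (546 × 528) / (2552 × 409) = 288288 / 1043768 = 0.27620
Exposure is associated with lower odds of stroke (OR = 0.28 < 1).

0.28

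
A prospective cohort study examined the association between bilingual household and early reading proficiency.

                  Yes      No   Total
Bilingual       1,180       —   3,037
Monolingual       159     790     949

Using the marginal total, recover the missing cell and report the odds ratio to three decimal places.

The missing cell is in the exposed row: 3037 − 1180 = 1857.
So a = 1180, b = 1857, c = 159, d = 790.
OR = (a·d)/(b·c) = (1180 × 790) / (1857 × 159) = 932200 / 295263 = 3.15719

3.157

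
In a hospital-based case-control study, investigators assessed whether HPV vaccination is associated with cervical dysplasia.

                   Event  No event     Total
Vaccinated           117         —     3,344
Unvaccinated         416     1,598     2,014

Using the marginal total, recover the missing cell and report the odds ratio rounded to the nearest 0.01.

0.14

The missing cell is in the exposed row: 3344 − 117 = 3227.
So a = 117, b = 3227, c = 416, d = 1598.
OR = (a·d)/(b·c) = (117 × 1598) / (3227 × 416) = 186966 / 1342432 = 0.13927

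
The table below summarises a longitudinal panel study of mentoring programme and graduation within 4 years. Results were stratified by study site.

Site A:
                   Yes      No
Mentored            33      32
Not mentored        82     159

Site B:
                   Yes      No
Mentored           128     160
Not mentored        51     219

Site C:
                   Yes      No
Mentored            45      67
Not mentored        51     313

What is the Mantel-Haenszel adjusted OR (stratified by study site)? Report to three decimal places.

3.192

OR_MH = Σ(aᵢdᵢ/nᵢ) / Σ(bᵢcᵢ/nᵢ), where nᵢ is the stratum total.
Stratum 1 (Site A): n = 306; a·d/n = 33·159/306 = 17.1471; b·c/n = 32·82/306 = 8.5752
Stratum 2 (Site B): n = 558; a·d/n = 128·219/558 = 50.2366; b·c/n = 160·51/558 = 14.6237
Stratum 3 (Site C): n = 476; a·d/n = 45·313/476 = 29.5903; b·c/n = 67·51/476 = 7.1786
OR_MH = (17.1471 + 50.2366 + 29.5903) / (8.5752 + 14.6237 + 7.1786) = 96.9740 / 30.3774 = 3.19231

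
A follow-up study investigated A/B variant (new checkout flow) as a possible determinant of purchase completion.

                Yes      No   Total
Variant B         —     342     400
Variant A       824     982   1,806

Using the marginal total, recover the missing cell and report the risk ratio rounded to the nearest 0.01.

0.32

The missing cell is in the exposed row: 400 − 342 = 58.
So a = 58, b = 342, c = 824, d = 982.
RR = [a/(a+b)] / [c/(c+d)] = (58/400) / (824/1806) = 0.14500/0.45626 = 0.31780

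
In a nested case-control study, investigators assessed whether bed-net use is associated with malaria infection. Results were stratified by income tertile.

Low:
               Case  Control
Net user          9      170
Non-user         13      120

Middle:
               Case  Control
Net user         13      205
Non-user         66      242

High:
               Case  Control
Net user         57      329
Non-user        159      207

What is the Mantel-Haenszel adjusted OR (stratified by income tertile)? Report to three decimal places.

OR_MH = Σ(aᵢdᵢ/nᵢ) / Σ(bᵢcᵢ/nᵢ), where nᵢ is the stratum total.
Stratum 1 (Low): n = 312; a·d/n = 9·120/312 = 3.4615; b·c/n = 170·13/312 = 7.0833
Stratum 2 (Middle): n = 526; a·d/n = 13·242/526 = 5.9810; b·c/n = 205·66/526 = 25.7224
Stratum 3 (High): n = 752; a·d/n = 57·207/752 = 15.6902; b·c/n = 329·159/752 = 69.5625
OR_MH = (3.4615 + 5.9810 + 15.6902) / (7.0833 + 25.7224 + 69.5625) = 25.1327 / 102.3683 = 0.24551

0.246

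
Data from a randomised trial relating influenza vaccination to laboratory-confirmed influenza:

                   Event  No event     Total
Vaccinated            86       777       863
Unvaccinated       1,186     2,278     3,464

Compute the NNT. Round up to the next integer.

5

Risk in treated group = 86/863 = 0.09965; risk in control = 1186/3464 = 0.34238.
Absolute risk reduction = 0.34238 − 0.09965 = 0.24273
NNT = 1 / ARR = 1 / 0.24273 = 4.120 → round up → 5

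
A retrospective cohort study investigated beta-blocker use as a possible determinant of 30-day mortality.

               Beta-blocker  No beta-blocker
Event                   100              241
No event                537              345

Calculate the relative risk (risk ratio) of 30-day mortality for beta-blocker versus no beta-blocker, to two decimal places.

Reading the table with exposure as columns: a = 100 (Beta-blocker, case), b = 537 (Beta-blocker, non-case), c = 241 (No beta-blocker, case), d = 345.
Risk in exposed = 100/637 = 0.15699; risk in unexposed = 241/586 = 0.41126.
RR = 0.15699 / 0.41126 = 0.38172
The risk is 62% lower among the exposed than among the unexposed.

0.38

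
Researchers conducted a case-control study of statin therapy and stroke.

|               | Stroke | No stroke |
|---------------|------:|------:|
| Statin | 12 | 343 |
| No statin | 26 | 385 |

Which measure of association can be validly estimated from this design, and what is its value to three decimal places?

0.518

Cells: a = 12, b = 343, c = 26, d = 385.
This is a case-control study: participants were sampled on outcome status, so risks in the source population cannot be estimated directly — relative risk is not valid here. The odds ratio is the appropriate measure.
OR = (a·d)/(b·c) = (12 × 385) / (343 × 26) = 4620 / 8918 = 0.51805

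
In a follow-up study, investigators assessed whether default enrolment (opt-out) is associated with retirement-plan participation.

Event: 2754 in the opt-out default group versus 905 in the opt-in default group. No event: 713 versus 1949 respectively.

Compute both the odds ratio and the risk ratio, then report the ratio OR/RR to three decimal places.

3.321

From the description: a = 2754, b = 713, c = 905, d = 1949.
OR = (2754·1949)/(713·905) = 5367546/645265 = 8.31836
Risk in exposed = 2754/3467 = 0.79435; risk in unexposed = 905/2854 = 0.31710; RR = 2.50504
OR/RR = 8.31836 / 2.50504 = 3.32064
The outcome is not rare, so the OR lies further from 1 than the RR.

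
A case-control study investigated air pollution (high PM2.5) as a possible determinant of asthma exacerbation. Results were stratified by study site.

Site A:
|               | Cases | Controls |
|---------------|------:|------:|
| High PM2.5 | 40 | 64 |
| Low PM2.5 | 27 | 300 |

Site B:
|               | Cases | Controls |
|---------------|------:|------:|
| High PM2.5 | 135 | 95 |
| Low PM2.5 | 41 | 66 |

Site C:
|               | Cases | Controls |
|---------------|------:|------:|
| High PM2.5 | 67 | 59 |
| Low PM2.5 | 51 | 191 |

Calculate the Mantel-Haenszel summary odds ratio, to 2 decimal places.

OR_MH = Σ(aᵢdᵢ/nᵢ) / Σ(bᵢcᵢ/nᵢ), where nᵢ is the stratum total.
Stratum 1 (Site A): n = 431; a·d/n = 40·300/431 = 27.8422; b·c/n = 64·27/431 = 4.0093
Stratum 2 (Site B): n = 337; a·d/n = 135·66/337 = 26.4392; b·c/n = 95·41/337 = 11.5579
Stratum 3 (Site C): n = 368; a·d/n = 67·191/368 = 34.7745; b·c/n = 59·51/368 = 8.1766
OR_MH = (27.8422 + 26.4392 + 34.7745) / (4.0093 + 11.5579 + 8.1766) = 89.0559 / 23.7438 = 3.75070

3.75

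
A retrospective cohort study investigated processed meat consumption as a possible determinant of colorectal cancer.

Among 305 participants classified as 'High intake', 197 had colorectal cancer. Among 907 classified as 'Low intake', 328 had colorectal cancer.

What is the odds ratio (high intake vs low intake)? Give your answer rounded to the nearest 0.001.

From the description: a = 197, b = 108, c = 328, d = 579.
OR = (a·d)/(b·c) = (197 × 579) / (108 × 328) = 114063 / 35424 = 3.21994
The odds of colorectal cancer are about 3.22 times as high in the high intake group.

3.220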